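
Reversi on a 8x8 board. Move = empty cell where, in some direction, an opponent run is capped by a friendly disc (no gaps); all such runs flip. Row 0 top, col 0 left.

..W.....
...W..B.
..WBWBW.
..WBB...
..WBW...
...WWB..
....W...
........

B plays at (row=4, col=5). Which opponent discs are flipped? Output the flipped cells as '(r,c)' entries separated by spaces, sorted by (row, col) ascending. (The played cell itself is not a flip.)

Answer: (4,4)

Derivation:
Dir NW: first cell 'B' (not opp) -> no flip
Dir N: first cell '.' (not opp) -> no flip
Dir NE: first cell '.' (not opp) -> no flip
Dir W: opp run (4,4) capped by B -> flip
Dir E: first cell '.' (not opp) -> no flip
Dir SW: opp run (5,4), next='.' -> no flip
Dir S: first cell 'B' (not opp) -> no flip
Dir SE: first cell '.' (not opp) -> no flip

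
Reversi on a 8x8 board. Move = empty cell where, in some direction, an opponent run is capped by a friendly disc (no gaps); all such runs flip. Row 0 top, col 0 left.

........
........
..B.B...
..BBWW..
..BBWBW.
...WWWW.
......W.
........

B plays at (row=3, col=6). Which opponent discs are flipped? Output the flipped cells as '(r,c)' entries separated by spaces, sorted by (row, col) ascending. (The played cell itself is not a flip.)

Dir NW: first cell '.' (not opp) -> no flip
Dir N: first cell '.' (not opp) -> no flip
Dir NE: first cell '.' (not opp) -> no flip
Dir W: opp run (3,5) (3,4) capped by B -> flip
Dir E: first cell '.' (not opp) -> no flip
Dir SW: first cell 'B' (not opp) -> no flip
Dir S: opp run (4,6) (5,6) (6,6), next='.' -> no flip
Dir SE: first cell '.' (not opp) -> no flip

Answer: (3,4) (3,5)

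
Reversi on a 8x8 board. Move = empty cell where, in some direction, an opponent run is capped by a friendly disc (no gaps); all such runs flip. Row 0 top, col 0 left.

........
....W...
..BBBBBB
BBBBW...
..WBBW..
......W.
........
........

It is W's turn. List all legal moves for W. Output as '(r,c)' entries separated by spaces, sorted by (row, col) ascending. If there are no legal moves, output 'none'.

(1,1): no bracket -> illegal
(1,2): flips 3 -> legal
(1,3): no bracket -> illegal
(1,5): flips 2 -> legal
(1,6): flips 1 -> legal
(1,7): no bracket -> illegal
(2,0): flips 1 -> legal
(2,1): no bracket -> illegal
(3,5): no bracket -> illegal
(3,6): flips 1 -> legal
(3,7): no bracket -> illegal
(4,0): no bracket -> illegal
(4,1): flips 2 -> legal
(5,2): flips 1 -> legal
(5,3): no bracket -> illegal
(5,4): flips 1 -> legal
(5,5): no bracket -> illegal

Answer: (1,2) (1,5) (1,6) (2,0) (3,6) (4,1) (5,2) (5,4)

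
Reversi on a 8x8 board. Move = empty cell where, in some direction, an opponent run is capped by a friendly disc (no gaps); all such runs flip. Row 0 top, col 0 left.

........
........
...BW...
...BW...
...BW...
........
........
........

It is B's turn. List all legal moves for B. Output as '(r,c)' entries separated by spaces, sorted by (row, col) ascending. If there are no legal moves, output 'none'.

Answer: (1,5) (2,5) (3,5) (4,5) (5,5)

Derivation:
(1,3): no bracket -> illegal
(1,4): no bracket -> illegal
(1,5): flips 1 -> legal
(2,5): flips 2 -> legal
(3,5): flips 1 -> legal
(4,5): flips 2 -> legal
(5,3): no bracket -> illegal
(5,4): no bracket -> illegal
(5,5): flips 1 -> legal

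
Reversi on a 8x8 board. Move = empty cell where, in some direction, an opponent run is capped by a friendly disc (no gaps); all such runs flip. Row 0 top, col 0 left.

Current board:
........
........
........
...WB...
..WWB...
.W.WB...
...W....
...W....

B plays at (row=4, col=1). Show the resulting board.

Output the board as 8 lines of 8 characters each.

Place B at (4,1); scan 8 dirs for brackets.
Dir NW: first cell '.' (not opp) -> no flip
Dir N: first cell '.' (not opp) -> no flip
Dir NE: first cell '.' (not opp) -> no flip
Dir W: first cell '.' (not opp) -> no flip
Dir E: opp run (4,2) (4,3) capped by B -> flip
Dir SW: first cell '.' (not opp) -> no flip
Dir S: opp run (5,1), next='.' -> no flip
Dir SE: first cell '.' (not opp) -> no flip
All flips: (4,2) (4,3)

Answer: ........
........
........
...WB...
.BBBB...
.W.WB...
...W....
...W....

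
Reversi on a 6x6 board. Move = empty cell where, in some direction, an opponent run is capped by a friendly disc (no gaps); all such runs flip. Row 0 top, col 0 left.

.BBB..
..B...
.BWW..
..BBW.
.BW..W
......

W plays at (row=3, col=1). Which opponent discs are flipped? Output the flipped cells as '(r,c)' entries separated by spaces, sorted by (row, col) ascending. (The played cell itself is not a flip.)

Dir NW: first cell '.' (not opp) -> no flip
Dir N: opp run (2,1), next='.' -> no flip
Dir NE: first cell 'W' (not opp) -> no flip
Dir W: first cell '.' (not opp) -> no flip
Dir E: opp run (3,2) (3,3) capped by W -> flip
Dir SW: first cell '.' (not opp) -> no flip
Dir S: opp run (4,1), next='.' -> no flip
Dir SE: first cell 'W' (not opp) -> no flip

Answer: (3,2) (3,3)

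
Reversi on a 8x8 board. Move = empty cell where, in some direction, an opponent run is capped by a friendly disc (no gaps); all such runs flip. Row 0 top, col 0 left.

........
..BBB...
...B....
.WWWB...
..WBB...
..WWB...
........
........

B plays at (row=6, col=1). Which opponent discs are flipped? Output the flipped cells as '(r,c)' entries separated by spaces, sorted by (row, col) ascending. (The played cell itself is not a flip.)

Dir NW: first cell '.' (not opp) -> no flip
Dir N: first cell '.' (not opp) -> no flip
Dir NE: opp run (5,2) capped by B -> flip
Dir W: first cell '.' (not opp) -> no flip
Dir E: first cell '.' (not opp) -> no flip
Dir SW: first cell '.' (not opp) -> no flip
Dir S: first cell '.' (not opp) -> no flip
Dir SE: first cell '.' (not opp) -> no flip

Answer: (5,2)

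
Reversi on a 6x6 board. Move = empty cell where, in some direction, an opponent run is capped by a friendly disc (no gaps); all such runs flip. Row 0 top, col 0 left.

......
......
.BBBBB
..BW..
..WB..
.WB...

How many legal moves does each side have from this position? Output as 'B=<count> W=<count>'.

Answer: B=4 W=7

Derivation:
-- B to move --
(3,1): no bracket -> illegal
(3,4): flips 1 -> legal
(4,0): no bracket -> illegal
(4,1): flips 1 -> legal
(4,4): flips 1 -> legal
(5,0): flips 1 -> legal
(5,3): no bracket -> illegal
B mobility = 4
-- W to move --
(1,0): no bracket -> illegal
(1,1): flips 1 -> legal
(1,2): flips 2 -> legal
(1,3): flips 1 -> legal
(1,4): no bracket -> illegal
(1,5): flips 1 -> legal
(2,0): no bracket -> illegal
(3,0): no bracket -> illegal
(3,1): flips 1 -> legal
(3,4): no bracket -> illegal
(3,5): no bracket -> illegal
(4,1): no bracket -> illegal
(4,4): flips 1 -> legal
(5,3): flips 2 -> legal
(5,4): no bracket -> illegal
W mobility = 7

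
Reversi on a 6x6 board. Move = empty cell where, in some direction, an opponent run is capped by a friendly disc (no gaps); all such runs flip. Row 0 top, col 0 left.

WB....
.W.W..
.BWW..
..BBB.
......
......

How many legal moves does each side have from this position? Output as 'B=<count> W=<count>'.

Answer: B=4 W=8

Derivation:
-- B to move --
(0,2): no bracket -> illegal
(0,3): flips 2 -> legal
(0,4): no bracket -> illegal
(1,0): no bracket -> illegal
(1,2): flips 2 -> legal
(1,4): flips 1 -> legal
(2,0): no bracket -> illegal
(2,4): flips 2 -> legal
(3,1): no bracket -> illegal
B mobility = 4
-- W to move --
(0,2): flips 1 -> legal
(1,0): no bracket -> illegal
(1,2): no bracket -> illegal
(2,0): flips 1 -> legal
(2,4): no bracket -> illegal
(2,5): no bracket -> illegal
(3,0): no bracket -> illegal
(3,1): flips 1 -> legal
(3,5): no bracket -> illegal
(4,1): flips 1 -> legal
(4,2): flips 1 -> legal
(4,3): flips 1 -> legal
(4,4): flips 1 -> legal
(4,5): flips 1 -> legal
W mobility = 8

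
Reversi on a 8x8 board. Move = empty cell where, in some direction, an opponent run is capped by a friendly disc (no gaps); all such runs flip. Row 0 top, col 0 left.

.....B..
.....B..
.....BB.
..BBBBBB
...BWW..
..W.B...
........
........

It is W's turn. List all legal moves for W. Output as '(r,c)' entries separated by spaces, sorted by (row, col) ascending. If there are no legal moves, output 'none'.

Answer: (1,6) (1,7) (2,2) (2,3) (2,4) (2,7) (4,2) (6,3) (6,4)

Derivation:
(0,4): no bracket -> illegal
(0,6): no bracket -> illegal
(1,4): no bracket -> illegal
(1,6): flips 3 -> legal
(1,7): flips 2 -> legal
(2,1): no bracket -> illegal
(2,2): flips 1 -> legal
(2,3): flips 1 -> legal
(2,4): flips 1 -> legal
(2,7): flips 1 -> legal
(3,1): no bracket -> illegal
(4,1): no bracket -> illegal
(4,2): flips 1 -> legal
(4,6): no bracket -> illegal
(4,7): no bracket -> illegal
(5,3): no bracket -> illegal
(5,5): no bracket -> illegal
(6,3): flips 1 -> legal
(6,4): flips 1 -> legal
(6,5): no bracket -> illegal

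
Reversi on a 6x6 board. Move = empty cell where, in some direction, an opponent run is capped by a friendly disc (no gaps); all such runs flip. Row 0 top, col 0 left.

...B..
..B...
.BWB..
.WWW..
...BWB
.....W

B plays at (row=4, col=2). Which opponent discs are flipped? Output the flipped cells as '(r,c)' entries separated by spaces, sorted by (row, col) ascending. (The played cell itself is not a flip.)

Answer: (2,2) (3,2)

Derivation:
Dir NW: opp run (3,1), next='.' -> no flip
Dir N: opp run (3,2) (2,2) capped by B -> flip
Dir NE: opp run (3,3), next='.' -> no flip
Dir W: first cell '.' (not opp) -> no flip
Dir E: first cell 'B' (not opp) -> no flip
Dir SW: first cell '.' (not opp) -> no flip
Dir S: first cell '.' (not opp) -> no flip
Dir SE: first cell '.' (not opp) -> no flip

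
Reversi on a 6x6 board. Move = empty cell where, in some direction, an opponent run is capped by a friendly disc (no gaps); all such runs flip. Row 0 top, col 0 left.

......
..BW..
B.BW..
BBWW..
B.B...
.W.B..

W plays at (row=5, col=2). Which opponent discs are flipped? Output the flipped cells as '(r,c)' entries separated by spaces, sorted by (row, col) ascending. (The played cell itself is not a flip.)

Answer: (4,2)

Derivation:
Dir NW: first cell '.' (not opp) -> no flip
Dir N: opp run (4,2) capped by W -> flip
Dir NE: first cell '.' (not opp) -> no flip
Dir W: first cell 'W' (not opp) -> no flip
Dir E: opp run (5,3), next='.' -> no flip
Dir SW: edge -> no flip
Dir S: edge -> no flip
Dir SE: edge -> no flip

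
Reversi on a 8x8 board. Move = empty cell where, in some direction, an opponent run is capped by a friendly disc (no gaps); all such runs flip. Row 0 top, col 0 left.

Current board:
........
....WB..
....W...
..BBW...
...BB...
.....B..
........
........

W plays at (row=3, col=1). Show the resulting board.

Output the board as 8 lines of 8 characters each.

Place W at (3,1); scan 8 dirs for brackets.
Dir NW: first cell '.' (not opp) -> no flip
Dir N: first cell '.' (not opp) -> no flip
Dir NE: first cell '.' (not opp) -> no flip
Dir W: first cell '.' (not opp) -> no flip
Dir E: opp run (3,2) (3,3) capped by W -> flip
Dir SW: first cell '.' (not opp) -> no flip
Dir S: first cell '.' (not opp) -> no flip
Dir SE: first cell '.' (not opp) -> no flip
All flips: (3,2) (3,3)

Answer: ........
....WB..
....W...
.WWWW...
...BB...
.....B..
........
........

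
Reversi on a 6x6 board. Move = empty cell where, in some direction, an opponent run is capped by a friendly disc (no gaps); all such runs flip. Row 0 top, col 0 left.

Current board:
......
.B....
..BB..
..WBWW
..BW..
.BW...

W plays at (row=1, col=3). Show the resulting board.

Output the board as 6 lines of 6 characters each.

Answer: ......
.B.W..
..BW..
..WWWW
..BW..
.BW...

Derivation:
Place W at (1,3); scan 8 dirs for brackets.
Dir NW: first cell '.' (not opp) -> no flip
Dir N: first cell '.' (not opp) -> no flip
Dir NE: first cell '.' (not opp) -> no flip
Dir W: first cell '.' (not opp) -> no flip
Dir E: first cell '.' (not opp) -> no flip
Dir SW: opp run (2,2), next='.' -> no flip
Dir S: opp run (2,3) (3,3) capped by W -> flip
Dir SE: first cell '.' (not opp) -> no flip
All flips: (2,3) (3,3)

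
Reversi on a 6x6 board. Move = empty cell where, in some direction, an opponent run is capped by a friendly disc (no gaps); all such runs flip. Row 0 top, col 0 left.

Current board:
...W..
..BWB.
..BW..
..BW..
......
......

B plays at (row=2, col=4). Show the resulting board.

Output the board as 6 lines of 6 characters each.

Answer: ...W..
..BWB.
..BBB.
..BW..
......
......

Derivation:
Place B at (2,4); scan 8 dirs for brackets.
Dir NW: opp run (1,3), next='.' -> no flip
Dir N: first cell 'B' (not opp) -> no flip
Dir NE: first cell '.' (not opp) -> no flip
Dir W: opp run (2,3) capped by B -> flip
Dir E: first cell '.' (not opp) -> no flip
Dir SW: opp run (3,3), next='.' -> no flip
Dir S: first cell '.' (not opp) -> no flip
Dir SE: first cell '.' (not opp) -> no flip
All flips: (2,3)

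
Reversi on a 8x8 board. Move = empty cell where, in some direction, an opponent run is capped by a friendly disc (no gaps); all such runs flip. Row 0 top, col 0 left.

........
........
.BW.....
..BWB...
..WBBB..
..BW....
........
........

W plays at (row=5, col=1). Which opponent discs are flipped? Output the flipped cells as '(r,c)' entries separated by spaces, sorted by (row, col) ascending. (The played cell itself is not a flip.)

Answer: (5,2)

Derivation:
Dir NW: first cell '.' (not opp) -> no flip
Dir N: first cell '.' (not opp) -> no flip
Dir NE: first cell 'W' (not opp) -> no flip
Dir W: first cell '.' (not opp) -> no flip
Dir E: opp run (5,2) capped by W -> flip
Dir SW: first cell '.' (not opp) -> no flip
Dir S: first cell '.' (not opp) -> no flip
Dir SE: first cell '.' (not opp) -> no flip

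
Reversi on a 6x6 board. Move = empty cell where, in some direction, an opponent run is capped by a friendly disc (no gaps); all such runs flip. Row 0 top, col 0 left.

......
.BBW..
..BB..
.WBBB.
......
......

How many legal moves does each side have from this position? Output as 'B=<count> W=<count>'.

-- B to move --
(0,2): no bracket -> illegal
(0,3): flips 1 -> legal
(0,4): flips 1 -> legal
(1,4): flips 1 -> legal
(2,0): no bracket -> illegal
(2,1): no bracket -> illegal
(2,4): no bracket -> illegal
(3,0): flips 1 -> legal
(4,0): flips 1 -> legal
(4,1): no bracket -> illegal
(4,2): no bracket -> illegal
B mobility = 5
-- W to move --
(0,0): no bracket -> illegal
(0,1): no bracket -> illegal
(0,2): no bracket -> illegal
(0,3): no bracket -> illegal
(1,0): flips 2 -> legal
(1,4): no bracket -> illegal
(2,0): no bracket -> illegal
(2,1): no bracket -> illegal
(2,4): no bracket -> illegal
(2,5): no bracket -> illegal
(3,5): flips 3 -> legal
(4,1): no bracket -> illegal
(4,2): no bracket -> illegal
(4,3): flips 2 -> legal
(4,4): no bracket -> illegal
(4,5): no bracket -> illegal
W mobility = 3

Answer: B=5 W=3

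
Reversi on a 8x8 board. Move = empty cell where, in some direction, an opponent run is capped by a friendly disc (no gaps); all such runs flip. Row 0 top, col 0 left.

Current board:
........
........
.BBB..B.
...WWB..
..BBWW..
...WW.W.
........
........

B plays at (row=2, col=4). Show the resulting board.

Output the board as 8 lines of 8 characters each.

Answer: ........
........
.BBBB.B.
...BWB..
..BBWW..
...WW.W.
........
........

Derivation:
Place B at (2,4); scan 8 dirs for brackets.
Dir NW: first cell '.' (not opp) -> no flip
Dir N: first cell '.' (not opp) -> no flip
Dir NE: first cell '.' (not opp) -> no flip
Dir W: first cell 'B' (not opp) -> no flip
Dir E: first cell '.' (not opp) -> no flip
Dir SW: opp run (3,3) capped by B -> flip
Dir S: opp run (3,4) (4,4) (5,4), next='.' -> no flip
Dir SE: first cell 'B' (not opp) -> no flip
All flips: (3,3)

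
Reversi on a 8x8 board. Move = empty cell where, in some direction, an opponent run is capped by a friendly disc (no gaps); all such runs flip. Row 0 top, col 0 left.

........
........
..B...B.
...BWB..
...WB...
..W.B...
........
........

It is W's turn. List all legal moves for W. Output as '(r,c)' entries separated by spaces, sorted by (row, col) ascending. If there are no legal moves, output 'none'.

(1,1): no bracket -> illegal
(1,2): no bracket -> illegal
(1,3): no bracket -> illegal
(1,5): no bracket -> illegal
(1,6): no bracket -> illegal
(1,7): no bracket -> illegal
(2,1): no bracket -> illegal
(2,3): flips 1 -> legal
(2,4): no bracket -> illegal
(2,5): no bracket -> illegal
(2,7): no bracket -> illegal
(3,1): no bracket -> illegal
(3,2): flips 1 -> legal
(3,6): flips 1 -> legal
(3,7): no bracket -> illegal
(4,2): no bracket -> illegal
(4,5): flips 1 -> legal
(4,6): no bracket -> illegal
(5,3): no bracket -> illegal
(5,5): no bracket -> illegal
(6,3): no bracket -> illegal
(6,4): flips 2 -> legal
(6,5): flips 1 -> legal

Answer: (2,3) (3,2) (3,6) (4,5) (6,4) (6,5)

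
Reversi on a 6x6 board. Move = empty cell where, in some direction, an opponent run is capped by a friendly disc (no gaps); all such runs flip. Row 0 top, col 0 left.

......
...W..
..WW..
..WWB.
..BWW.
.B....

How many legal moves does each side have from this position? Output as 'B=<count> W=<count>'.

Answer: B=6 W=6

Derivation:
-- B to move --
(0,2): no bracket -> illegal
(0,3): no bracket -> illegal
(0,4): no bracket -> illegal
(1,1): no bracket -> illegal
(1,2): flips 3 -> legal
(1,4): no bracket -> illegal
(2,1): no bracket -> illegal
(2,4): flips 1 -> legal
(3,1): flips 2 -> legal
(3,5): no bracket -> illegal
(4,1): no bracket -> illegal
(4,5): flips 2 -> legal
(5,2): flips 1 -> legal
(5,3): no bracket -> illegal
(5,4): flips 1 -> legal
(5,5): no bracket -> illegal
B mobility = 6
-- W to move --
(2,4): flips 1 -> legal
(2,5): flips 1 -> legal
(3,1): no bracket -> illegal
(3,5): flips 1 -> legal
(4,0): no bracket -> illegal
(4,1): flips 1 -> legal
(4,5): flips 1 -> legal
(5,0): no bracket -> illegal
(5,2): flips 1 -> legal
(5,3): no bracket -> illegal
W mobility = 6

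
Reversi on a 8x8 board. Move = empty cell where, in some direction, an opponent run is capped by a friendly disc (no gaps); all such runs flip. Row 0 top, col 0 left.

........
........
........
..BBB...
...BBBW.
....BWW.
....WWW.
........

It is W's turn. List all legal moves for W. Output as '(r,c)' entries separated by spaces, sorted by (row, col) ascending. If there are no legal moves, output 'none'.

(2,1): flips 3 -> legal
(2,2): flips 2 -> legal
(2,3): flips 2 -> legal
(2,4): flips 3 -> legal
(2,5): no bracket -> illegal
(3,1): no bracket -> illegal
(3,5): flips 1 -> legal
(3,6): no bracket -> illegal
(4,1): no bracket -> illegal
(4,2): flips 3 -> legal
(5,2): no bracket -> illegal
(5,3): flips 1 -> legal
(6,3): no bracket -> illegal

Answer: (2,1) (2,2) (2,3) (2,4) (3,5) (4,2) (5,3)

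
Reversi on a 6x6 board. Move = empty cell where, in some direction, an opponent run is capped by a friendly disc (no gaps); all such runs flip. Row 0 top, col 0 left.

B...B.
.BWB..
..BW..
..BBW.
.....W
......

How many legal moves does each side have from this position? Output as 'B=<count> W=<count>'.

Answer: B=4 W=8

Derivation:
-- B to move --
(0,1): no bracket -> illegal
(0,2): flips 1 -> legal
(0,3): no bracket -> illegal
(1,4): flips 1 -> legal
(2,1): no bracket -> illegal
(2,4): flips 1 -> legal
(2,5): no bracket -> illegal
(3,5): flips 1 -> legal
(4,3): no bracket -> illegal
(4,4): no bracket -> illegal
(5,4): no bracket -> illegal
(5,5): no bracket -> illegal
B mobility = 4
-- W to move --
(0,1): no bracket -> illegal
(0,2): no bracket -> illegal
(0,3): flips 1 -> legal
(0,5): no bracket -> illegal
(1,0): flips 1 -> legal
(1,4): flips 1 -> legal
(1,5): no bracket -> illegal
(2,0): no bracket -> illegal
(2,1): flips 1 -> legal
(2,4): no bracket -> illegal
(3,1): flips 2 -> legal
(4,1): flips 1 -> legal
(4,2): flips 2 -> legal
(4,3): flips 1 -> legal
(4,4): no bracket -> illegal
W mobility = 8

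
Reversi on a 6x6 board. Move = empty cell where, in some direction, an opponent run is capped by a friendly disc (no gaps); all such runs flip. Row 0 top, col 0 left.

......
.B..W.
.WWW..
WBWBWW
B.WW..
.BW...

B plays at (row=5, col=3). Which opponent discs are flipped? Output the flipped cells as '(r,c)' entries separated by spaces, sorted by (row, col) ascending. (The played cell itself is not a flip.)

Answer: (4,2) (4,3) (5,2)

Derivation:
Dir NW: opp run (4,2) capped by B -> flip
Dir N: opp run (4,3) capped by B -> flip
Dir NE: first cell '.' (not opp) -> no flip
Dir W: opp run (5,2) capped by B -> flip
Dir E: first cell '.' (not opp) -> no flip
Dir SW: edge -> no flip
Dir S: edge -> no flip
Dir SE: edge -> no flip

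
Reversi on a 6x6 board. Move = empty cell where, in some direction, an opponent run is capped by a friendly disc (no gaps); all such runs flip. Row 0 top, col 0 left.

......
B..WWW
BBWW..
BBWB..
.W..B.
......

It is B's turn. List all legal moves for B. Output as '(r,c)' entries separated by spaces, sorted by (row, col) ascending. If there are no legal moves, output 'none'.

Answer: (0,3) (0,4) (1,1) (2,4) (4,3) (5,1) (5,2)

Derivation:
(0,2): no bracket -> illegal
(0,3): flips 2 -> legal
(0,4): flips 2 -> legal
(0,5): no bracket -> illegal
(1,1): flips 1 -> legal
(1,2): no bracket -> illegal
(2,4): flips 2 -> legal
(2,5): no bracket -> illegal
(3,4): no bracket -> illegal
(4,0): no bracket -> illegal
(4,2): no bracket -> illegal
(4,3): flips 1 -> legal
(5,0): no bracket -> illegal
(5,1): flips 1 -> legal
(5,2): flips 1 -> legal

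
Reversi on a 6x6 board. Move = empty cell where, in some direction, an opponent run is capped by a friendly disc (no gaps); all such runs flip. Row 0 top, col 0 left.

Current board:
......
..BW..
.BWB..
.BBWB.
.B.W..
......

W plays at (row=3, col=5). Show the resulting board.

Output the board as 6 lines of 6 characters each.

Place W at (3,5); scan 8 dirs for brackets.
Dir NW: first cell '.' (not opp) -> no flip
Dir N: first cell '.' (not opp) -> no flip
Dir NE: edge -> no flip
Dir W: opp run (3,4) capped by W -> flip
Dir E: edge -> no flip
Dir SW: first cell '.' (not opp) -> no flip
Dir S: first cell '.' (not opp) -> no flip
Dir SE: edge -> no flip
All flips: (3,4)

Answer: ......
..BW..
.BWB..
.BBWWW
.B.W..
......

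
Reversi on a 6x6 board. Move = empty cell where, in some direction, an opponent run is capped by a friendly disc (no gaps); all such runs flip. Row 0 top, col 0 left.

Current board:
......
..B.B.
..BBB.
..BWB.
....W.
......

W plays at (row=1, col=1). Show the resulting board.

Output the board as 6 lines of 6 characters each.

Answer: ......
.WB.B.
..WBB.
..BWB.
....W.
......

Derivation:
Place W at (1,1); scan 8 dirs for brackets.
Dir NW: first cell '.' (not opp) -> no flip
Dir N: first cell '.' (not opp) -> no flip
Dir NE: first cell '.' (not opp) -> no flip
Dir W: first cell '.' (not opp) -> no flip
Dir E: opp run (1,2), next='.' -> no flip
Dir SW: first cell '.' (not opp) -> no flip
Dir S: first cell '.' (not opp) -> no flip
Dir SE: opp run (2,2) capped by W -> flip
All flips: (2,2)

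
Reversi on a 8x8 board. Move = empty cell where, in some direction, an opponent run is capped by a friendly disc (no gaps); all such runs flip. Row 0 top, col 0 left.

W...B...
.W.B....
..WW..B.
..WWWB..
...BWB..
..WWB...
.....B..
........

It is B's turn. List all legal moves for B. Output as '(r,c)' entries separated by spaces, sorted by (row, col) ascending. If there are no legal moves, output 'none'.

(0,1): no bracket -> illegal
(0,2): no bracket -> illegal
(1,0): no bracket -> illegal
(1,2): flips 2 -> legal
(1,4): no bracket -> illegal
(2,0): no bracket -> illegal
(2,1): flips 1 -> legal
(2,4): flips 2 -> legal
(2,5): flips 1 -> legal
(3,1): flips 4 -> legal
(4,1): no bracket -> illegal
(4,2): no bracket -> illegal
(5,1): flips 2 -> legal
(5,5): no bracket -> illegal
(6,1): flips 1 -> legal
(6,2): flips 2 -> legal
(6,3): flips 1 -> legal
(6,4): no bracket -> illegal

Answer: (1,2) (2,1) (2,4) (2,5) (3,1) (5,1) (6,1) (6,2) (6,3)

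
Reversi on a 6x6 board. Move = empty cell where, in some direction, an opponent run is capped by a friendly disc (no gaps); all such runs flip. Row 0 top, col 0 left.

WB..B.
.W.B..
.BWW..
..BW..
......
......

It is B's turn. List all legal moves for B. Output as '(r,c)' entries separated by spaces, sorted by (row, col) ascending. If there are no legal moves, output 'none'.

Answer: (1,2) (1,4) (2,4) (3,1) (3,4) (4,3)

Derivation:
(0,2): no bracket -> illegal
(1,0): no bracket -> illegal
(1,2): flips 1 -> legal
(1,4): flips 1 -> legal
(2,0): no bracket -> illegal
(2,4): flips 2 -> legal
(3,1): flips 1 -> legal
(3,4): flips 1 -> legal
(4,2): no bracket -> illegal
(4,3): flips 2 -> legal
(4,4): no bracket -> illegal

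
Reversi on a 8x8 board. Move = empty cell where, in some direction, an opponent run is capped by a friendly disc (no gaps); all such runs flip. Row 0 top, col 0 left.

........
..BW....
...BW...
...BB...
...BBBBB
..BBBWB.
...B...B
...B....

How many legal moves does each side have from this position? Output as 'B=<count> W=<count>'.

Answer: B=7 W=8

Derivation:
-- B to move --
(0,2): no bracket -> illegal
(0,3): flips 1 -> legal
(0,4): no bracket -> illegal
(1,4): flips 2 -> legal
(1,5): flips 1 -> legal
(2,2): no bracket -> illegal
(2,5): flips 1 -> legal
(3,5): no bracket -> illegal
(6,4): flips 1 -> legal
(6,5): flips 1 -> legal
(6,6): flips 1 -> legal
B mobility = 7
-- W to move --
(0,1): no bracket -> illegal
(0,2): no bracket -> illegal
(0,3): no bracket -> illegal
(1,1): flips 1 -> legal
(1,4): no bracket -> illegal
(2,1): no bracket -> illegal
(2,2): flips 3 -> legal
(2,5): no bracket -> illegal
(3,2): no bracket -> illegal
(3,5): flips 1 -> legal
(3,6): no bracket -> illegal
(3,7): flips 1 -> legal
(4,1): no bracket -> illegal
(4,2): flips 1 -> legal
(5,1): flips 3 -> legal
(5,7): flips 1 -> legal
(6,1): no bracket -> illegal
(6,2): no bracket -> illegal
(6,4): flips 3 -> legal
(6,5): no bracket -> illegal
(6,6): no bracket -> illegal
(7,2): no bracket -> illegal
(7,4): no bracket -> illegal
(7,6): no bracket -> illegal
(7,7): no bracket -> illegal
W mobility = 8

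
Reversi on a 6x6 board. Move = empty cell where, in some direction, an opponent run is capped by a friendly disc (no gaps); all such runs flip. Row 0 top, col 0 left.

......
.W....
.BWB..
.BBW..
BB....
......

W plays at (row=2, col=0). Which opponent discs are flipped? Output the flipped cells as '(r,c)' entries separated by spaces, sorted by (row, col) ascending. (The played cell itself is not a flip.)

Dir NW: edge -> no flip
Dir N: first cell '.' (not opp) -> no flip
Dir NE: first cell 'W' (not opp) -> no flip
Dir W: edge -> no flip
Dir E: opp run (2,1) capped by W -> flip
Dir SW: edge -> no flip
Dir S: first cell '.' (not opp) -> no flip
Dir SE: opp run (3,1), next='.' -> no flip

Answer: (2,1)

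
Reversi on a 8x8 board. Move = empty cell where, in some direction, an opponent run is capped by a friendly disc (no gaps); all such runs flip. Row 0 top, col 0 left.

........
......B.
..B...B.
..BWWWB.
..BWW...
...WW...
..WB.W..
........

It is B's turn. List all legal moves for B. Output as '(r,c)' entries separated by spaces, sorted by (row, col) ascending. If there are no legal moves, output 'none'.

(2,3): flips 3 -> legal
(2,4): flips 1 -> legal
(2,5): no bracket -> illegal
(4,5): flips 3 -> legal
(4,6): no bracket -> illegal
(5,1): no bracket -> illegal
(5,2): no bracket -> illegal
(5,5): flips 2 -> legal
(5,6): no bracket -> illegal
(6,1): flips 1 -> legal
(6,4): flips 1 -> legal
(6,6): no bracket -> illegal
(7,1): flips 4 -> legal
(7,2): no bracket -> illegal
(7,3): no bracket -> illegal
(7,4): no bracket -> illegal
(7,5): no bracket -> illegal
(7,6): flips 3 -> legal

Answer: (2,3) (2,4) (4,5) (5,5) (6,1) (6,4) (7,1) (7,6)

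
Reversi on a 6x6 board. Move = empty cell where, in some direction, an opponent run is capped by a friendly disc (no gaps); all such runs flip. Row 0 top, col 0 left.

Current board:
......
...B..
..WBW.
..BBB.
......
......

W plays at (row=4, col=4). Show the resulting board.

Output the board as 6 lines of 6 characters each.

Answer: ......
...B..
..WBW.
..BWW.
....W.
......

Derivation:
Place W at (4,4); scan 8 dirs for brackets.
Dir NW: opp run (3,3) capped by W -> flip
Dir N: opp run (3,4) capped by W -> flip
Dir NE: first cell '.' (not opp) -> no flip
Dir W: first cell '.' (not opp) -> no flip
Dir E: first cell '.' (not opp) -> no flip
Dir SW: first cell '.' (not opp) -> no flip
Dir S: first cell '.' (not opp) -> no flip
Dir SE: first cell '.' (not opp) -> no flip
All flips: (3,3) (3,4)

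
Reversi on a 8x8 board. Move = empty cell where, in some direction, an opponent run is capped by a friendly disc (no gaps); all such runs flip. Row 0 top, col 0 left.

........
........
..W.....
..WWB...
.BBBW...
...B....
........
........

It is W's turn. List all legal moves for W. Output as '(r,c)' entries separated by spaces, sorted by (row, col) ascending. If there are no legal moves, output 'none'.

(2,3): no bracket -> illegal
(2,4): flips 1 -> legal
(2,5): no bracket -> illegal
(3,0): no bracket -> illegal
(3,1): no bracket -> illegal
(3,5): flips 1 -> legal
(4,0): flips 3 -> legal
(4,5): no bracket -> illegal
(5,0): flips 1 -> legal
(5,1): flips 1 -> legal
(5,2): flips 1 -> legal
(5,4): flips 1 -> legal
(6,2): flips 1 -> legal
(6,3): flips 2 -> legal
(6,4): no bracket -> illegal

Answer: (2,4) (3,5) (4,0) (5,0) (5,1) (5,2) (5,4) (6,2) (6,3)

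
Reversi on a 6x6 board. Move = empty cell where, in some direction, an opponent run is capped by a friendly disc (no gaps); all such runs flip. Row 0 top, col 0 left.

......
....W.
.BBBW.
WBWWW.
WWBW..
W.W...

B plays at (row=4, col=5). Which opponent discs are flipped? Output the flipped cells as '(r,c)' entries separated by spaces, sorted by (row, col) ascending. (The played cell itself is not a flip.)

Answer: (3,4)

Derivation:
Dir NW: opp run (3,4) capped by B -> flip
Dir N: first cell '.' (not opp) -> no flip
Dir NE: edge -> no flip
Dir W: first cell '.' (not opp) -> no flip
Dir E: edge -> no flip
Dir SW: first cell '.' (not opp) -> no flip
Dir S: first cell '.' (not opp) -> no flip
Dir SE: edge -> no flip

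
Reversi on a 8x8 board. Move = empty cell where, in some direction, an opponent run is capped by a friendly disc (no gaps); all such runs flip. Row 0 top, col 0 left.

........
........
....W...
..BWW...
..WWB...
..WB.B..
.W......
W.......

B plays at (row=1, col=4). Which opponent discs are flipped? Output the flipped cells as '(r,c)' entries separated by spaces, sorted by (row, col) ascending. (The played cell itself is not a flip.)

Dir NW: first cell '.' (not opp) -> no flip
Dir N: first cell '.' (not opp) -> no flip
Dir NE: first cell '.' (not opp) -> no flip
Dir W: first cell '.' (not opp) -> no flip
Dir E: first cell '.' (not opp) -> no flip
Dir SW: first cell '.' (not opp) -> no flip
Dir S: opp run (2,4) (3,4) capped by B -> flip
Dir SE: first cell '.' (not opp) -> no flip

Answer: (2,4) (3,4)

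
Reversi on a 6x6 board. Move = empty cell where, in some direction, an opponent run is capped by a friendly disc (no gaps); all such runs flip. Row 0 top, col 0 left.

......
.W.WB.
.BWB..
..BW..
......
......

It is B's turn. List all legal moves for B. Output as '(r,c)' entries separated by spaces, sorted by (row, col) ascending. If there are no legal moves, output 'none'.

Answer: (0,1) (0,3) (1,2) (3,4) (4,3)

Derivation:
(0,0): no bracket -> illegal
(0,1): flips 1 -> legal
(0,2): no bracket -> illegal
(0,3): flips 1 -> legal
(0,4): no bracket -> illegal
(1,0): no bracket -> illegal
(1,2): flips 2 -> legal
(2,0): no bracket -> illegal
(2,4): no bracket -> illegal
(3,1): no bracket -> illegal
(3,4): flips 1 -> legal
(4,2): no bracket -> illegal
(4,3): flips 1 -> legal
(4,4): no bracket -> illegal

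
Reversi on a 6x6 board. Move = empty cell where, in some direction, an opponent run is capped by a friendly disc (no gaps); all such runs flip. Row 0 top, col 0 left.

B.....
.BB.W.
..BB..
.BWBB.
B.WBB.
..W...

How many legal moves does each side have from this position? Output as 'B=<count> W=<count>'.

-- B to move --
(0,3): no bracket -> illegal
(0,4): no bracket -> illegal
(0,5): flips 1 -> legal
(1,3): no bracket -> illegal
(1,5): no bracket -> illegal
(2,1): flips 1 -> legal
(2,4): no bracket -> illegal
(2,5): no bracket -> illegal
(4,1): flips 2 -> legal
(5,1): flips 1 -> legal
(5,3): flips 1 -> legal
B mobility = 5
-- W to move --
(0,1): no bracket -> illegal
(0,2): flips 2 -> legal
(0,3): no bracket -> illegal
(1,0): no bracket -> illegal
(1,3): no bracket -> illegal
(2,0): flips 1 -> legal
(2,1): no bracket -> illegal
(2,4): flips 1 -> legal
(2,5): flips 2 -> legal
(3,0): flips 1 -> legal
(3,5): flips 2 -> legal
(4,1): no bracket -> illegal
(4,5): flips 2 -> legal
(5,0): no bracket -> illegal
(5,1): no bracket -> illegal
(5,3): no bracket -> illegal
(5,4): flips 1 -> legal
(5,5): no bracket -> illegal
W mobility = 8

Answer: B=5 W=8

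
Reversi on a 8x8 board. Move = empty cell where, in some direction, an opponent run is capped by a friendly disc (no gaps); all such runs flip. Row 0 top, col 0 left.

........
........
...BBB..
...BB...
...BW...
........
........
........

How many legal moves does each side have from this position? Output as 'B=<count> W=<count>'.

-- B to move --
(3,5): no bracket -> illegal
(4,5): flips 1 -> legal
(5,3): no bracket -> illegal
(5,4): flips 1 -> legal
(5,5): flips 1 -> legal
B mobility = 3
-- W to move --
(1,2): no bracket -> illegal
(1,3): no bracket -> illegal
(1,4): flips 2 -> legal
(1,5): no bracket -> illegal
(1,6): no bracket -> illegal
(2,2): flips 1 -> legal
(2,6): no bracket -> illegal
(3,2): no bracket -> illegal
(3,5): no bracket -> illegal
(3,6): no bracket -> illegal
(4,2): flips 1 -> legal
(4,5): no bracket -> illegal
(5,2): no bracket -> illegal
(5,3): no bracket -> illegal
(5,4): no bracket -> illegal
W mobility = 3

Answer: B=3 W=3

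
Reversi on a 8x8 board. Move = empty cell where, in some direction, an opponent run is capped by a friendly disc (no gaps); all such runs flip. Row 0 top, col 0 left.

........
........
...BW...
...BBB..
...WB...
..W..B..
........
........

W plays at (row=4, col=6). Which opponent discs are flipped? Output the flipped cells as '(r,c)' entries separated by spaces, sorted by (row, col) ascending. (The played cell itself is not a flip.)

Answer: (3,5)

Derivation:
Dir NW: opp run (3,5) capped by W -> flip
Dir N: first cell '.' (not opp) -> no flip
Dir NE: first cell '.' (not opp) -> no flip
Dir W: first cell '.' (not opp) -> no flip
Dir E: first cell '.' (not opp) -> no flip
Dir SW: opp run (5,5), next='.' -> no flip
Dir S: first cell '.' (not opp) -> no flip
Dir SE: first cell '.' (not opp) -> no flip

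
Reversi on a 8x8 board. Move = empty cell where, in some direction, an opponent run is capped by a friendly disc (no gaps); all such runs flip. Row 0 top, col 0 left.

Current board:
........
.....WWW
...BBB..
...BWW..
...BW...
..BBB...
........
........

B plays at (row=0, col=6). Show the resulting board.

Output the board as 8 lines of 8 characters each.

Place B at (0,6); scan 8 dirs for brackets.
Dir NW: edge -> no flip
Dir N: edge -> no flip
Dir NE: edge -> no flip
Dir W: first cell '.' (not opp) -> no flip
Dir E: first cell '.' (not opp) -> no flip
Dir SW: opp run (1,5) capped by B -> flip
Dir S: opp run (1,6), next='.' -> no flip
Dir SE: opp run (1,7), next=edge -> no flip
All flips: (1,5)

Answer: ......B.
.....BWW
...BBB..
...BWW..
...BW...
..BBB...
........
........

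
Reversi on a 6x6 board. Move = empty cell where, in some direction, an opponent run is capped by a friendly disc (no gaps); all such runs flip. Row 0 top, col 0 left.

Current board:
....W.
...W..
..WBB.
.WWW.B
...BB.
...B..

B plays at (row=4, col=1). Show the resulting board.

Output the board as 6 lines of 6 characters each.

Answer: ....W.
...W..
..WBB.
.WBW.B
.B.BB.
...B..

Derivation:
Place B at (4,1); scan 8 dirs for brackets.
Dir NW: first cell '.' (not opp) -> no flip
Dir N: opp run (3,1), next='.' -> no flip
Dir NE: opp run (3,2) capped by B -> flip
Dir W: first cell '.' (not opp) -> no flip
Dir E: first cell '.' (not opp) -> no flip
Dir SW: first cell '.' (not opp) -> no flip
Dir S: first cell '.' (not opp) -> no flip
Dir SE: first cell '.' (not opp) -> no flip
All flips: (3,2)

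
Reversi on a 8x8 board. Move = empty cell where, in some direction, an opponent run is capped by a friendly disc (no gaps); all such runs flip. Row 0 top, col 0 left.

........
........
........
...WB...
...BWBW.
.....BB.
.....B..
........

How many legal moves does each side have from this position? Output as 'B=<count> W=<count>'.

Answer: B=7 W=6

Derivation:
-- B to move --
(2,2): flips 2 -> legal
(2,3): flips 1 -> legal
(2,4): no bracket -> illegal
(3,2): flips 1 -> legal
(3,5): no bracket -> illegal
(3,6): flips 1 -> legal
(3,7): flips 1 -> legal
(4,2): no bracket -> illegal
(4,7): flips 1 -> legal
(5,3): no bracket -> illegal
(5,4): flips 1 -> legal
(5,7): no bracket -> illegal
B mobility = 7
-- W to move --
(2,3): no bracket -> illegal
(2,4): flips 1 -> legal
(2,5): no bracket -> illegal
(3,2): no bracket -> illegal
(3,5): flips 1 -> legal
(3,6): no bracket -> illegal
(4,2): flips 1 -> legal
(4,7): no bracket -> illegal
(5,2): no bracket -> illegal
(5,3): flips 1 -> legal
(5,4): no bracket -> illegal
(5,7): no bracket -> illegal
(6,4): flips 1 -> legal
(6,6): flips 2 -> legal
(6,7): no bracket -> illegal
(7,4): no bracket -> illegal
(7,5): no bracket -> illegal
(7,6): no bracket -> illegal
W mobility = 6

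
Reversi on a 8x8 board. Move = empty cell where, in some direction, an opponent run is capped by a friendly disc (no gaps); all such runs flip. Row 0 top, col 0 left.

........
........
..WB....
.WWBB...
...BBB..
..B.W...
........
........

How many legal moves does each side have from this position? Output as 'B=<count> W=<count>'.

-- B to move --
(1,1): flips 1 -> legal
(1,2): no bracket -> illegal
(1,3): no bracket -> illegal
(2,0): no bracket -> illegal
(2,1): flips 2 -> legal
(3,0): flips 2 -> legal
(4,0): no bracket -> illegal
(4,1): flips 1 -> legal
(4,2): no bracket -> illegal
(5,3): no bracket -> illegal
(5,5): no bracket -> illegal
(6,3): flips 1 -> legal
(6,4): flips 1 -> legal
(6,5): flips 1 -> legal
B mobility = 7
-- W to move --
(1,2): no bracket -> illegal
(1,3): no bracket -> illegal
(1,4): flips 1 -> legal
(2,4): flips 3 -> legal
(2,5): no bracket -> illegal
(3,5): flips 2 -> legal
(3,6): flips 1 -> legal
(4,1): no bracket -> illegal
(4,2): no bracket -> illegal
(4,6): no bracket -> illegal
(5,1): no bracket -> illegal
(5,3): no bracket -> illegal
(5,5): flips 2 -> legal
(5,6): no bracket -> illegal
(6,1): no bracket -> illegal
(6,2): no bracket -> illegal
(6,3): no bracket -> illegal
W mobility = 5

Answer: B=7 W=5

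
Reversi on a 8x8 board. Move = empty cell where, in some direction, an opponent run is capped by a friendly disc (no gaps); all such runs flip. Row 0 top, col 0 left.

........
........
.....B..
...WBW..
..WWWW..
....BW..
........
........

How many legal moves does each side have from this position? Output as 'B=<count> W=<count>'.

-- B to move --
(2,2): no bracket -> illegal
(2,3): no bracket -> illegal
(2,4): no bracket -> illegal
(2,6): no bracket -> illegal
(3,1): no bracket -> illegal
(3,2): flips 2 -> legal
(3,6): flips 2 -> legal
(4,1): no bracket -> illegal
(4,6): no bracket -> illegal
(5,1): no bracket -> illegal
(5,2): flips 1 -> legal
(5,3): no bracket -> illegal
(5,6): flips 2 -> legal
(6,4): no bracket -> illegal
(6,5): flips 3 -> legal
(6,6): no bracket -> illegal
B mobility = 5
-- W to move --
(1,4): no bracket -> illegal
(1,5): flips 1 -> legal
(1,6): flips 2 -> legal
(2,3): flips 1 -> legal
(2,4): flips 1 -> legal
(2,6): no bracket -> illegal
(3,6): no bracket -> illegal
(5,3): flips 1 -> legal
(6,3): flips 1 -> legal
(6,4): flips 1 -> legal
(6,5): flips 1 -> legal
W mobility = 8

Answer: B=5 W=8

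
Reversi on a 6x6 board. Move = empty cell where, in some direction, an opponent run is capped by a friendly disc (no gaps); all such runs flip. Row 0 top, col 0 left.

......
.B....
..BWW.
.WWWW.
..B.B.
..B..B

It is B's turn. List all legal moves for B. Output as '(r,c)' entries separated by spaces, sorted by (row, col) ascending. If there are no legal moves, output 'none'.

Answer: (1,4) (1,5) (2,0) (2,5) (4,0)

Derivation:
(1,2): no bracket -> illegal
(1,3): no bracket -> illegal
(1,4): flips 2 -> legal
(1,5): flips 2 -> legal
(2,0): flips 1 -> legal
(2,1): no bracket -> illegal
(2,5): flips 2 -> legal
(3,0): no bracket -> illegal
(3,5): no bracket -> illegal
(4,0): flips 1 -> legal
(4,1): no bracket -> illegal
(4,3): no bracket -> illegal
(4,5): no bracket -> illegal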